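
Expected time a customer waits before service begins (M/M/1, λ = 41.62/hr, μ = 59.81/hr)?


ρ = 41.62/59.81 = 0.6959
Wq = ρ/(μ−λ) = 0.6959/(59.81 − 41.62) = 0.6959/18.19 = 0.03826 hr

Final: 0.03826 hr


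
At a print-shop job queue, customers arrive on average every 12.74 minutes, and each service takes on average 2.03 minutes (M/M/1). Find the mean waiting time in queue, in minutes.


λ = 60/12.74 = 4.7096 /hr
μ = 60/2.03 = 29.5567 /hr
ρ = λ/μ = 4.7096/29.5567 = 0.1593
Wq = ρ/(μ−λ) = 0.1593/(29.5567−4.7096) = 0.006413 hr
In minutes: 0.006413·60 = 0.3848 min

Final: 0.3848 min


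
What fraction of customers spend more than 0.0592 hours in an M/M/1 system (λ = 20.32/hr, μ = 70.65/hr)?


W ~ Exponential(μ−λ) for M/M/1.
μ − λ = 70.65 − 20.32 = 50.3300
P(W > t) = e^{−(μ−λ)t} = e^{−2.9795} = 0.050816

Final: 0.050816


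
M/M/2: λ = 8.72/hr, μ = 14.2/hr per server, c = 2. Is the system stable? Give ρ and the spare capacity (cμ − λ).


Total capacity cμ = 2·14.2 = 28.40/hr
ρ = λ/(cμ) = 8.72/28.40 = 0.3070
Stable ⇔ ρ < 1: YES
Spare capacity = cμ − λ = 28.40 − 8.72 = 19.68/hr

Final: ρ = 0.3070; stable; margin = 19.68/hr


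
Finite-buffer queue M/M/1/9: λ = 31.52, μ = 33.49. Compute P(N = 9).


ρ = λ/μ = 31.52/33.49 = 0.9412
P_K = (1−ρ)ρ^K/(1−ρ^(K+1)) = (0.05882·0.579481)/(1 − 0.545394)
= 0.034087/0.454606 = 0.074982

Final: 0.074982


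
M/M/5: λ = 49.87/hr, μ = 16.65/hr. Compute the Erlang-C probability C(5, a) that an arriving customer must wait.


a = λ/μ = 2.9952; ρ = a/5 = 0.5990
P₀ = 0.046898 (from M/M/c formula)
C(c,a) = [a^c/(c!(1−ρ))]·P₀ = [241.06028/(120·0.4010)]·0.046898
= 5.01005·0.046898 = 0.234963

Final: 0.234963


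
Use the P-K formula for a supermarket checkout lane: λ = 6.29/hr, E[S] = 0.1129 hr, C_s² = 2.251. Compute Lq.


ρ = λ·E[S] = 6.29·0.1129 = 0.7101
Lq = ρ²(1+C_s²)/(2(1−ρ)) = 0.5043·(1+2.251)/(2·0.2899)
= 0.5043·3.2510/0.5797 = 2.82806

Final: 2.82806


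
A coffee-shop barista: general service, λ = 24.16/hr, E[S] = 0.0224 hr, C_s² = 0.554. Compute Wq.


ρ = λ·E[S] = 24.16·0.0224 = 0.5412
E[S²] = E[S]²(1+C_s²) = 0.0224²·(1+0.554) = 0.0007797
Wq = λ·E[S²]/(2(1−ρ)) = 24.16·0.0007797/(2·0.4588) = 0.02053 hr

Final: 0.02053 hr


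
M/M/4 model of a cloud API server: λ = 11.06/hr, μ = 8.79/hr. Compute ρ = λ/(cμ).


ρ = λ/(cμ) = 11.06/(4·8.79) = 11.06/35.16 = 0.3146

Final: 0.3146


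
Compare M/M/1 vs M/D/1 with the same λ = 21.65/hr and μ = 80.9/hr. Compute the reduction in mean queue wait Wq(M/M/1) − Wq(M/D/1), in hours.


ρ = 21.65/80.9 = 0.2676
Wq(M/M/1) = ρ/(μ−λ) = 0.2676/59.25 = 0.004517 hr
Wq(M/D/1) = ρ/(2(μ−λ)) = 0.002258 hr
Savings = 0.004517 − 0.002258 = 0.002258 hr

Final: 0.002258 hr


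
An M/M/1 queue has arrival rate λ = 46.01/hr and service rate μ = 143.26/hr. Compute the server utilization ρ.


ρ = λ/μ = 46.01/143.26 = 0.3212

Final: 0.3212


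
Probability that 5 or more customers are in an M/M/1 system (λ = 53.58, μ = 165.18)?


ρ = 53.58/165.18 = 0.3244
P(N ≥ n) = ρ^n = 0.3244^5 = 0.003591

Final: 0.003591


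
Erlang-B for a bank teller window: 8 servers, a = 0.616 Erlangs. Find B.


B(c,a) = (a^c/c!) / Σ_{k=0}^{c} a^k/k!
a^8/8! = 0.0000005142
Σ terms (k=0..8): 1.00000 + 0.61600 + 0.18973 + 0.03896 + 0.005999 + 0.0007391 + 0.00007588 + 0.000006678 + 0.0000005142 = 1.851507
B = 0.0000005142/1.851507 = 0.0000002777

Final: 0.0000002777


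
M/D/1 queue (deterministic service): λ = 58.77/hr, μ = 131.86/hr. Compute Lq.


ρ = 58.77/131.86 = 0.4457
M/D/1: Lq = ρ²/(2(1−ρ)) = 0.1986/(2·0.5543) = 0.17919

Final: 0.17919


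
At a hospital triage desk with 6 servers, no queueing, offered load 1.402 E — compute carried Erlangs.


B(6,1.402) = 0.002597 (Erlang-B)
Carried load = a(1 − B) = 1.402·(1 − 0.002597) = 1.402·0.997403 = 1.3984 E

Final: 1.3984 Erlangs


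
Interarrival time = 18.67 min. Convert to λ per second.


λ = 1/(interarrival time) in consistent units.
1 second = 0.0166667 min, so λ = 0.0166667/18.67 = 0.0008927 per second

Final: 0.0008927 /sec


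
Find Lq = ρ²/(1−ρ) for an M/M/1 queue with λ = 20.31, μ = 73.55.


ρ = 20.31/73.55 = 0.2761
Lq = ρ²/(1−ρ) = 0.07625/0.7239 = 0.1053

Final: 0.1053


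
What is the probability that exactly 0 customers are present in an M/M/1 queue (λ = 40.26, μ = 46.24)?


ρ = 40.26/46.24 = 0.8707
P_n = (1−ρ)·ρ^n = (1 − 0.8707)·0.8707^0 = 0.1293·1.000000 = 0.129325

Final: 0.129325


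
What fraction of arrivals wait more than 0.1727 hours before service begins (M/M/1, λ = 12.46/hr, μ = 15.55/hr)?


ρ = 12.46/15.55 = 0.8013
P(Wq > t) = ρ·e^{−(μ−λ)t} = 0.8013·e^{−0.5336}
= 0.8013·0.586465 = 0.469926

Final: 0.469926


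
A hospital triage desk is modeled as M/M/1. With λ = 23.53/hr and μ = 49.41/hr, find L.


ρ = λ/μ = 23.53/49.41 = 0.4762
L = ρ/(1−ρ) = 0.4762/(1 − 0.4762) = 0.4762/0.5238 = 0.9092

Final: 0.9092


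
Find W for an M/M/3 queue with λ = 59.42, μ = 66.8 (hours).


a = 0.8895; ρ = 0.2965; P₀ = 0.407848
Lq = P₀·a^c·ρ/(c!(1−ρ)²) = 0.02866
Wq = Lq/λ = 0.02866/59.42 = 0.0004824 hr
W = Wq + 1/μ = 0.0004824 + 0.01497 = 0.01545 hr

Final: 0.01545 hr


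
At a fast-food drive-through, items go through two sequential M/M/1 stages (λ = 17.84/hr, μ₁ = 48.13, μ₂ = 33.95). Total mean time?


Each node sees arrival rate λ = 17.84/hr (tandem ⇒ throughput preserved).
W₁ = 1/(μ₁−λ) = 1/(48.13−17.84) = 0.03301 hr
W₂ = 1/(μ₂−λ) = 1/(33.95−17.84) = 0.06207 hr
W_total = W₁ + W₂ = 0.03301 + 0.06207 = 0.09509 hr

Final: 0.09509 hr


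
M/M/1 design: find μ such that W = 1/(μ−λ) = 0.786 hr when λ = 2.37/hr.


W = 1/(μ−λ) ⇒ μ − λ = 1/W = 1/0.786 = 1.2723
μ = λ + 1/W = 2.37 + 1.2723 = 3.6423 per hr

Final: 3.6423 /hr


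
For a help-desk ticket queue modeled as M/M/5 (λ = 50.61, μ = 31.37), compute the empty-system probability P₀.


a = λ/μ = 50.61/31.37 = 1.6133; ρ = a/c = 0.3227
Σ_{k=0}^{4} a^k/k! (terms k=0..4) = 1.00000 + 1.61332 + 1.30141 + 0.69986 + 0.28228 = 4.89688
Tail: a^5/(5!(1−ρ)) = 10.92972/(120·0.6773) = 0.13447
P₀ = 1/(4.89688 + 0.13447) = 1/5.03135 = 0.198754

Final: 0.198754


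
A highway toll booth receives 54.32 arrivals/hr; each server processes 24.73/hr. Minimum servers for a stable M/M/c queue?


Stability requires cμ > λ ⇔ c > λ/μ.
λ/μ = 54.32/24.73 = 2.1965
Minimum integer c = ⌊2.1965⌋ + 1 = 3
Check: 3·24.73 = 74.19 > 54.32, while 2·24.73 = 49.46 ≤ 54.32

Final: 3 servers


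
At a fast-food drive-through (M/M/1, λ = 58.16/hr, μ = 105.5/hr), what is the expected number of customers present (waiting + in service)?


ρ = λ/μ = 58.16/105.5 = 0.5513
L = ρ/(1−ρ) = 0.5513/(1 − 0.5513) = 0.5513/0.4487 = 1.2286

Final: 1.2286


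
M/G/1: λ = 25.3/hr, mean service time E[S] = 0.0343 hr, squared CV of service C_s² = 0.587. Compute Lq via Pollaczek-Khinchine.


ρ = λ·E[S] = 25.3·0.0343 = 0.8678
Lq = ρ²(1+C_s²)/(2(1−ρ)) = 0.7531·(1+0.587)/(2·0.1322)
= 0.7531·1.5870/0.2644 = 4.51972

Final: 4.51972


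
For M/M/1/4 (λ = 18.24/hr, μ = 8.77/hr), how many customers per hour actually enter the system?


ρ = 2.0798; P_K = (1−ρ)ρ^4/(1−ρ^5) = 0.532882
λ_eff = λ(1 − P_K) = 18.24·(1 − 0.532882) = 18.24·0.467118 = 8.5202 /hr

Final: 8.5202 /hr


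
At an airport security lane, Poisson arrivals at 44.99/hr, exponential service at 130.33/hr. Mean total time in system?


W = 1/(μ−λ) = 1/(130.33 − 44.99) = 1/85.34 = 0.01172 hr

Final: 0.01172 hr


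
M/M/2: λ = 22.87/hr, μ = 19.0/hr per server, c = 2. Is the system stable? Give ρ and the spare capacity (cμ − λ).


Total capacity cμ = 2·19.0 = 38.00/hr
ρ = λ/(cμ) = 22.87/38.00 = 0.6018
Stable ⇔ ρ < 1: YES
Spare capacity = cμ − λ = 38.00 − 22.87 = 15.13/hr

Final: ρ = 0.6018; stable; margin = 15.13/hr


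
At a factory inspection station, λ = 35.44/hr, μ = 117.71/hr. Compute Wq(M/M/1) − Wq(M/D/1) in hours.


ρ = 35.44/117.71 = 0.3011
Wq(M/M/1) = ρ/(μ−λ) = 0.3011/82.27 = 0.003660 hr
Wq(M/D/1) = ρ/(2(μ−λ)) = 0.001830 hr
Savings = 0.003660 − 0.001830 = 0.001830 hr

Final: 0.001830 hr


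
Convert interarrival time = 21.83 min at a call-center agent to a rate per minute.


λ = 1/(interarrival time) in consistent units.
1 minute = 1 min, so λ = 1/21.83 = 0.04581 per minute

Final: 0.04581 /min


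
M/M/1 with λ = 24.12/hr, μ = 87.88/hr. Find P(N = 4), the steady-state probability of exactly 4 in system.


ρ = 24.12/87.88 = 0.2745
P_n = (1−ρ)·ρ^n = (1 − 0.2745)·0.2745^4 = 0.7255·0.005675 = 0.004117

Final: 0.004117


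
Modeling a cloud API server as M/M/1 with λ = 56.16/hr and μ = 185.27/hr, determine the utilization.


ρ = λ/μ = 56.16/185.27 = 0.3031

Final: 0.3031


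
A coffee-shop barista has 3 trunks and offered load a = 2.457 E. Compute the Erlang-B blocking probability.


B(c,a) = (a^c/c!) / Σ_{k=0}^{c} a^k/k!
a^3/3! = 2.472090
Σ terms (k=0..3): 1.00000 + 2.45700 + 3.01842 + 2.47209 = 8.947514
B = 2.472090/8.947514 = 0.276288

Final: 0.276288


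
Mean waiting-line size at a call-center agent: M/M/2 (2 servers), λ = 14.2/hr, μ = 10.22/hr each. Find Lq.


a = λ/μ = 1.3894; ρ = a/2 = 0.6947
P₀ = 0.180139
Lq = P₀·a^c·ρ / (c!·(1−ρ)²) = 0.180139·1.93052·0.6947/(2·0.09320)
= 1.29614

Final: 1.29614


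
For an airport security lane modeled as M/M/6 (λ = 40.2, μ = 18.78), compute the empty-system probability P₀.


a = λ/μ = 40.2/18.78 = 2.1406; ρ = a/c = 0.3568
Σ_{k=0}^{5} a^k/k! (terms k=0..5) = 1.00000 + 2.14058 + 2.29103 + 1.63471 + 0.87480 + 0.37452 = 8.31563
Tail: a^6/(6!(1−ρ)) = 96.20171/(720·0.6432) = 0.20772
P₀ = 1/(8.31563 + 0.20772) = 1/8.52335 = 0.117325

Final: 0.117325


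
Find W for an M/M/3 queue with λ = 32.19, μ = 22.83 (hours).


a = 1.4100; ρ = 0.4700; P₀ = 0.233345
Lq = P₀·a^c·ρ/(c!(1−ρ)²) = 0.18240
Wq = Lq/λ = 0.18240/32.19 = 0.005666 hr
W = Wq + 1/μ = 0.005666 + 0.04380 = 0.04947 hr

Final: 0.04947 hr


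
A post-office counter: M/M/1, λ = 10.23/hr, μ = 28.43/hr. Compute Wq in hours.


ρ = 10.23/28.43 = 0.3598
Wq = ρ/(μ−λ) = 0.3598/(28.43 − 10.23) = 0.3598/18.20 = 0.01977 hr

Final: 0.01977 hr


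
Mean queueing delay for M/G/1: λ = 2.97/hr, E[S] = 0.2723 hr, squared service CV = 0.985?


ρ = λ·E[S] = 2.97·0.2723 = 0.8087
E[S²] = E[S]²(1+C_s²) = 0.2723²·(1+0.985) = 0.147182
Wq = λ·E[S²]/(2(1−ρ)) = 2.97·0.147182/(2·0.1913) = 1.14271 hr

Final: 1.14271 hr


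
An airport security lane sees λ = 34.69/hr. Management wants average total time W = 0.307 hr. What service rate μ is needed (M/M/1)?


W = 1/(μ−λ) ⇒ μ − λ = 1/W = 1/0.307 = 3.2573
μ = λ + 1/W = 34.69 + 3.2573 = 37.9473 per hr

Final: 37.9473 /hr


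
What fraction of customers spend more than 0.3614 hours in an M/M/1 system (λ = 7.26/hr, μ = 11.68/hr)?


W ~ Exponential(μ−λ) for M/M/1.
μ − λ = 11.68 − 7.26 = 4.4200
P(W > t) = e^{−(μ−λ)t} = e^{−1.5974} = 0.202425

Final: 0.202425


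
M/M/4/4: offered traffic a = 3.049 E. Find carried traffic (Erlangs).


B(4,3.049) = 0.211544 (Erlang-B)
Carried load = a(1 − B) = 3.049·(1 − 0.211544) = 3.049·0.788456 = 2.4040 E

Final: 2.4040 Erlangs


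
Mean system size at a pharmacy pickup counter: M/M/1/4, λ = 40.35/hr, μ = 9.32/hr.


ρ = 40.35/9.32 = 4.3294
L = ρ[1 − (K+1)ρ^K + Kρ^(K+1)] / [(1−ρ)(1−ρ^(K+1))]
Numerator: 4.3294·(1 − 5·351.326175 + 4·1521.031238) = 18739.778558
Denominator: (-3.3294)·(-1520.031238) = 5060.790700
L = 18739.778558/5060.790700 = 3.7029

Final: 3.7029


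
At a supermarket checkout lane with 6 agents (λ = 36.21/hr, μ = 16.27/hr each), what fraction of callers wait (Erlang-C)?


a = λ/μ = 2.2256; ρ = a/6 = 0.3709
P₀ = 0.107701 (from M/M/c formula)
C(c,a) = [a^c/(c!(1−ρ))]·P₀ = [121.51946/(720·0.6291)]·0.107701
= 0.26830·0.107701 = 0.028896

Final: 0.028896


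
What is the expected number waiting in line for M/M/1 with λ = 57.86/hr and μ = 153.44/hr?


ρ = 57.86/153.44 = 0.3771
Lq = ρ²/(1−ρ) = 0.1422/0.6229 = 0.2283

Final: 0.2283


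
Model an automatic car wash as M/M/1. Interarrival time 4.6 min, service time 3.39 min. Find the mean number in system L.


λ = 60/4.6 = 13.0435 /hr
μ = 60/3.39 = 17.6991 /hr
ρ = λ/μ = 13.0435/17.6991 = 0.7370
L = ρ/(1−ρ) = 0.7370/0.2630 = 2.8017

Final: 2.8017


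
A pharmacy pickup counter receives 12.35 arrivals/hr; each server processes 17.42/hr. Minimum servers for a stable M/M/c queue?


Stability requires cμ > λ ⇔ c > λ/μ.
λ/μ = 12.35/17.42 = 0.7090
Minimum integer c = ⌊0.7090⌋ + 1 = 1
Check: 1·17.42 = 17.42 > 12.35, while 0·17.42 = 0.00 ≤ 12.35

Final: 1 servers


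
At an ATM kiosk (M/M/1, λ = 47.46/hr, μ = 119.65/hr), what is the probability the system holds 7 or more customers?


ρ = 47.46/119.65 = 0.3967
P(N ≥ n) = ρ^n = 0.3967^7 = 0.001545

Final: 0.001545


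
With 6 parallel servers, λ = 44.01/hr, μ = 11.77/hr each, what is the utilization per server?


ρ = λ/(cμ) = 44.01/(6·11.77) = 44.01/70.62 = 0.6232

Final: 0.6232


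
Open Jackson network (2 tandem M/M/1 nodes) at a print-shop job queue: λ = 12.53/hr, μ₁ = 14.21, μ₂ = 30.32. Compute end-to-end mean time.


Each node sees arrival rate λ = 12.53/hr (tandem ⇒ throughput preserved).
W₁ = 1/(μ₁−λ) = 1/(14.21−12.53) = 0.59524 hr
W₂ = 1/(μ₂−λ) = 1/(30.32−12.53) = 0.05621 hr
W_total = W₁ + W₂ = 0.59524 + 0.05621 = 0.65145 hr

Final: 0.65145 hr


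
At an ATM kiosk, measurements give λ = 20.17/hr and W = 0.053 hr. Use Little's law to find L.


L = λW = 20.17·0.053 = 1.0690

Final: 1.0690


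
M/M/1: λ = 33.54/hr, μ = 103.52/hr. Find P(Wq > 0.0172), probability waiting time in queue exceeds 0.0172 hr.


ρ = 33.54/103.52 = 0.3240
P(Wq > t) = ρ·e^{−(μ−λ)t} = 0.3240·e^{−1.2037}
= 0.3240·0.300095 = 0.097229

Final: 0.097229


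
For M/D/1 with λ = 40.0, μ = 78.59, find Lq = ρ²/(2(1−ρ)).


ρ = 40.0/78.59 = 0.5090
M/D/1: Lq = ρ²/(2(1−ρ)) = 0.2591/(2·0.4910) = 0.26378

Final: 0.26378


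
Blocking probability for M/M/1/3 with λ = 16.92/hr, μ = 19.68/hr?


ρ = λ/μ = 16.92/19.68 = 0.8598
P_K = (1−ρ)ρ^K/(1−ρ^(K+1)) = (0.1402·0.635515)/(1 − 0.546388)
= 0.089127/0.453612 = 0.196483

Final: 0.196483


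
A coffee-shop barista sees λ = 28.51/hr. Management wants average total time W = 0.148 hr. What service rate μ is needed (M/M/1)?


W = 1/(μ−λ) ⇒ μ − λ = 1/W = 1/0.148 = 6.7568
μ = λ + 1/W = 28.51 + 6.7568 = 35.2668 per hr

Final: 35.2668 /hr


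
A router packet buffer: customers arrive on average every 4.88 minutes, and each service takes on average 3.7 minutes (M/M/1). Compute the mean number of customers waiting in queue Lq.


λ = 60/4.88 = 12.2951 /hr
μ = 60/3.7 = 16.2162 /hr
ρ = λ/μ = 12.2951/16.2162 = 0.7582
Lq = ρ²/(1−ρ) = 0.5749/0.2418 = 2.3774

Final: 2.3774


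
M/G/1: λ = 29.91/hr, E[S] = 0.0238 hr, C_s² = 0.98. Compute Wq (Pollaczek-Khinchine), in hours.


ρ = λ·E[S] = 29.91·0.0238 = 0.7119
E[S²] = E[S]²(1+C_s²) = 0.0238²·(1+0.98) = 0.001122
Wq = λ·E[S²]/(2(1−ρ)) = 29.91·0.001122/(2·0.2881) = 0.05821 hr

Final: 0.05821 hr


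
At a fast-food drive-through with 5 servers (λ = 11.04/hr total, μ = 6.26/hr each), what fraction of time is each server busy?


ρ = λ/(cμ) = 11.04/(5·6.26) = 11.04/31.30 = 0.3527

Final: 0.3527


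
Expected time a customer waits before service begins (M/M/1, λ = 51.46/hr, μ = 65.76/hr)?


ρ = 51.46/65.76 = 0.7825
Wq = ρ/(μ−λ) = 0.7825/(65.76 − 51.46) = 0.7825/14.30 = 0.05472 hr

Final: 0.05472 hr


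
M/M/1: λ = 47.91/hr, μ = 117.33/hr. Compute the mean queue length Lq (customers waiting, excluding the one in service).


ρ = 47.91/117.33 = 0.4083
Lq = ρ²/(1−ρ) = 0.1667/0.5917 = 0.2818

Final: 0.2818


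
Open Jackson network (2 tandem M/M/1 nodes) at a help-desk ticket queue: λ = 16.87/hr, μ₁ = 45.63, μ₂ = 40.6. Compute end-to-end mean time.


Each node sees arrival rate λ = 16.87/hr (tandem ⇒ throughput preserved).
W₁ = 1/(μ₁−λ) = 1/(45.63−16.87) = 0.03477 hr
W₂ = 1/(μ₂−λ) = 1/(40.6−16.87) = 0.04214 hr
W_total = W₁ + W₂ = 0.03477 + 0.04214 = 0.07691 hr

Final: 0.07691 hr


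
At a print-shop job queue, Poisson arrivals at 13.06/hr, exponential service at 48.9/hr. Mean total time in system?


W = 1/(μ−λ) = 1/(48.9 − 13.06) = 1/35.84 = 0.02790 hr

Final: 0.02790 hr


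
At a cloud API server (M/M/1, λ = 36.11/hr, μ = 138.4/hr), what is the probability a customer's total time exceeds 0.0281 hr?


W ~ Exponential(μ−λ) for M/M/1.
μ − λ = 138.4 − 36.11 = 102.2900
P(W > t) = e^{−(μ−λ)t} = e^{−2.8743} = 0.056453

Final: 0.056453


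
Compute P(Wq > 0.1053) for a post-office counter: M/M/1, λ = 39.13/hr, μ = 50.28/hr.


ρ = 39.13/50.28 = 0.7782
P(Wq > t) = ρ·e^{−(μ−λ)t} = 0.7782·e^{−1.1741}
= 0.7782·0.309099 = 0.240553

Final: 0.240553


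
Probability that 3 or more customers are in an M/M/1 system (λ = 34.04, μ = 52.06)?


ρ = 34.04/52.06 = 0.6539
P(N ≥ n) = ρ^n = 0.6539^3 = 0.279548

Final: 0.279548


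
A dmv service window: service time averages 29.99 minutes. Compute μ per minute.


μ = 1/(service time) in consistent units.
1 minute = 1 min, so μ = 1/29.99 = 0.03334 per minute

Final: 0.03334 /min


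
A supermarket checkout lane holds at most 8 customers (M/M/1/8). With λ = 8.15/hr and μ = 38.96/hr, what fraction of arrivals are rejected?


ρ = λ/μ = 8.15/38.96 = 0.2092
P_K = (1−ρ)ρ^K/(1−ρ^(K+1)) = (0.7908·0.000003667)/(1 − 0.0000007671)
= 0.000002900/0.999999 = 0.000002900

Final: 0.000002900


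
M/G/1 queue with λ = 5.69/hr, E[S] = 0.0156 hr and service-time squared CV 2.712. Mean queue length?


ρ = λ·E[S] = 5.69·0.0156 = 0.08876
Lq = ρ²(1+C_s²)/(2(1−ρ)) = 0.007879·(1+2.712)/(2·0.9112)
= 0.007879·3.7120/1.8225 = 0.01605

Final: 0.01605


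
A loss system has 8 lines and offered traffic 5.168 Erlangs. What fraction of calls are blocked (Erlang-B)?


B(c,a) = (a^c/c!) / Σ_{k=0}^{c} a^k/k!
a^8/8! = 12.620005
Σ terms (k=0..8): 1.00000 + 5.16800 + 13.35411 + 23.00468 + 29.72205 + 30.72071 + 26.46077 + 19.53561 + 12.62000 = 161.585948
B = 12.620005/161.585948 = 0.078101

Final: 0.078101


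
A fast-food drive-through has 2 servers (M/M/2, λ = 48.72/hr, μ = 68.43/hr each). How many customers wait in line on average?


a = λ/μ = 0.7120; ρ = a/2 = 0.3560
P₀ = 0.474943
Lq = P₀·a^c·ρ / (c!·(1−ρ)²) = 0.474943·0.50690·0.3560/(2·0.41476)
= 0.10332

Final: 0.10332


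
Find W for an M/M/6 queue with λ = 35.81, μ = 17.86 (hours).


a = 2.0050; ρ = 0.3342; P₀ = 0.134453
Lq = P₀·a^c·ρ/(c!(1−ρ)²) = 0.009146
Wq = Lq/λ = 0.009146/35.81 = 0.0002554 hr
W = Wq + 1/μ = 0.0002554 + 0.05599 = 0.05625 hr

Final: 0.05625 hr


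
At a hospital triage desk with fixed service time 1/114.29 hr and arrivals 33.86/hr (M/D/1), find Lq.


ρ = 33.86/114.29 = 0.2963
M/D/1: Lq = ρ²/(2(1−ρ)) = 0.08777/(2·0.7037) = 0.06236

Final: 0.06236


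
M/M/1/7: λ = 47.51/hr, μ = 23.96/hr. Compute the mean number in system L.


ρ = 47.51/23.96 = 1.9829
L = ρ[1 − (K+1)ρ^K + Kρ^(K+1)] / [(1−ρ)(1−ρ^(K+1))]
Numerator: 1.9829·(1 − 8·120.527880 + 7·238.993304) = 1407.315385
Denominator: (-0.9829)·(-237.993304) = 233.920798
L = 1407.315385/233.920798 = 6.0162

Final: 6.0162


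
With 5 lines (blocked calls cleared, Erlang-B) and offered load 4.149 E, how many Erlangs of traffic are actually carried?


B(5,4.149) = 0.212333 (Erlang-B)
Carried load = a(1 − B) = 4.149·(1 − 0.212333) = 4.149·0.787667 = 3.2680 E

Final: 3.2680 Erlangs


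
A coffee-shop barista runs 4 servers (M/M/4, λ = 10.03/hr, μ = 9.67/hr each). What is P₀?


a = λ/μ = 10.03/9.67 = 1.0372; ρ = a/c = 0.2593
Σ_{k=0}^{3} a^k/k! (terms k=0..3) = 1.00000 + 1.03723 + 0.53792 + 0.18598 = 2.76113
Tail: a^4/(4!(1−ρ)) = 1.15744/(24·0.7407) = 0.06511
P₀ = 1/(2.76113 + 0.06511) = 1/2.82624 = 0.353827

Final: 0.353827


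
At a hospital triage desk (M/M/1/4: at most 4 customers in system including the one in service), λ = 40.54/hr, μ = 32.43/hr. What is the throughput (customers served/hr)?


ρ = 1.2501; P_K = (1−ρ)ρ^4/(1−ρ^5) = 0.297506
λ_eff = λ(1 − P_K) = 40.54·(1 − 0.297506) = 40.54·0.702494 = 28.4791 /hr

Final: 28.4791 /hr


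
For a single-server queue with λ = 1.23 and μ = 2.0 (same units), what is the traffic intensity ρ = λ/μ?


ρ = λ/μ = 1.23/2.0 = 0.6150

Final: 0.6150


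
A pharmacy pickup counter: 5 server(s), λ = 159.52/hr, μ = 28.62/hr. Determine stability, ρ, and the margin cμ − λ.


Total capacity cμ = 5·28.62 = 143.10/hr
ρ = λ/(cμ) = 159.52/143.10 = 1.1147
Stable ⇔ ρ < 1: NO
Spare capacity = cμ − λ = 143.10 − 159.52 = -16.42/hr

Final: ρ = 1.1147; unstable; margin = -16.42/hr


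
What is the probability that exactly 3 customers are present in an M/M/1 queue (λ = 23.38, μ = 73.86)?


ρ = 23.38/73.86 = 0.3165
P_n = (1−ρ)·ρ^n = (1 − 0.3165)·0.3165^3 = 0.6835·0.031718 = 0.021678

Final: 0.021678


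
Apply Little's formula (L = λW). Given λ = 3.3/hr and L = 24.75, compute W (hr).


W = L/λ = 24.75/3.3 = 7.5000 hr

Final: 7.5000 hr


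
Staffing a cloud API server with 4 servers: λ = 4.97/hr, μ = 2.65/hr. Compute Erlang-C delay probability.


a = λ/μ = 1.8755; ρ = a/4 = 0.4689
P₀ = 0.149160 (from M/M/c formula)
C(c,a) = [a^c/(c!(1−ρ))]·P₀ = [12.37206/(24·0.5311)]·0.149160
= 0.97057·0.149160 = 0.144771

Final: 0.144771


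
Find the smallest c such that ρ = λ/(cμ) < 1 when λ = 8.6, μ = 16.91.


Stability requires cμ > λ ⇔ c > λ/μ.
λ/μ = 8.6/16.91 = 0.5086
Minimum integer c = ⌊0.5086⌋ + 1 = 1
Check: 1·16.91 = 16.91 > 8.6, while 0·16.91 = 0.00 ≤ 8.6

Final: 1 servers


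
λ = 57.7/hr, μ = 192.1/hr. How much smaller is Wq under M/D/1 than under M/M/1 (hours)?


ρ = 57.7/192.1 = 0.3004
Wq(M/M/1) = ρ/(μ−λ) = 0.3004/134.40 = 0.002235 hr
Wq(M/D/1) = ρ/(2(μ−λ)) = 0.001117 hr
Savings = 0.002235 − 0.001117 = 0.001117 hr

Final: 0.001117 hr


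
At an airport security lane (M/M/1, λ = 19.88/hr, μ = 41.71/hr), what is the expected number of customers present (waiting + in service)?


ρ = λ/μ = 19.88/41.71 = 0.4766
L = ρ/(1−ρ) = 0.4766/(1 − 0.4766) = 0.4766/0.5234 = 0.9107

Final: 0.9107


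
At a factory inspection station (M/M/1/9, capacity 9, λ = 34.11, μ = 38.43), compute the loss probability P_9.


ρ = λ/μ = 34.11/38.43 = 0.8876
P_K = (1−ρ)ρ^K/(1−ρ^(K+1)) = (0.1124·0.341902)/(1 − 0.303468)
= 0.038434/0.696532 = 0.055179

Final: 0.055179


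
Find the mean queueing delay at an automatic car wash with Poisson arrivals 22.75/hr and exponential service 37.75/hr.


ρ = 22.75/37.75 = 0.6026
Wq = ρ/(μ−λ) = 0.6026/(37.75 − 22.75) = 0.6026/15.00 = 0.04018 hr

Final: 0.04018 hr


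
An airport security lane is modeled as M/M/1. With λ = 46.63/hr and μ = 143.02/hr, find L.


ρ = λ/μ = 46.63/143.02 = 0.3260
L = ρ/(1−ρ) = 0.3260/(1 − 0.3260) = 0.3260/0.6740 = 0.4838

Final: 0.4838


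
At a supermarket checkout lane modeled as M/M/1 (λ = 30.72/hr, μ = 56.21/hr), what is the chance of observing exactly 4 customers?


ρ = 30.72/56.21 = 0.5465
P_n = (1−ρ)·ρ^n = (1 − 0.5465)·0.5465^4 = 0.4535·0.089213 = 0.040456

Final: 0.040456


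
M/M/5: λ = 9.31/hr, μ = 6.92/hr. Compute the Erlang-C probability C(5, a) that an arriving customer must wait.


a = λ/μ = 1.3454; ρ = a/5 = 0.2691
P₀ = 0.260212 (from M/M/c formula)
C(c,a) = [a^c/(c!(1−ρ))]·P₀ = [4.40776/(120·0.7309)]·0.260212
= 0.05025·0.260212 = 0.013076

Final: 0.013076


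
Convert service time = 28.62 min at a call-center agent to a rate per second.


μ = 1/(service time) in consistent units.
1 second = 0.0166667 min, so μ = 0.0166667/28.62 = 0.0005823 per second

Final: 0.0005823 /sec


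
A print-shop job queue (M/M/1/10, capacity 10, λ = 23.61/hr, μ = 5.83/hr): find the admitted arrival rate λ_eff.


ρ = 4.0497; P_K = (1−ρ)ρ^10/(1−ρ^11) = 0.753071
λ_eff = λ(1 − P_K) = 23.61·(1 − 0.753071) = 23.61·0.246929 = 5.8300 /hr

Final: 5.8300 /hr


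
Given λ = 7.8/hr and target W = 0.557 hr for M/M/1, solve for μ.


W = 1/(μ−λ) ⇒ μ − λ = 1/W = 1/0.557 = 1.7953
μ = λ + 1/W = 7.8 + 1.7953 = 9.5953 per hr

Final: 9.5953 /hr


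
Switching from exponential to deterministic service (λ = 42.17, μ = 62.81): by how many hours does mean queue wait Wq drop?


ρ = 42.17/62.81 = 0.6714
Wq(M/M/1) = ρ/(μ−λ) = 0.6714/20.64 = 0.03253 hr
Wq(M/D/1) = ρ/(2(μ−λ)) = 0.01626 hr
Savings = 0.03253 − 0.01626 = 0.01626 hr

Final: 0.01626 hr


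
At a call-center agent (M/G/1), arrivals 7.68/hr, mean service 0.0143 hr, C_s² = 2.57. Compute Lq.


ρ = λ·E[S] = 7.68·0.0143 = 0.1098
Lq = ρ²(1+C_s²)/(2(1−ρ)) = 0.01206·(1+2.57)/(2·0.8902)
= 0.01206·3.5700/1.7804 = 0.02419

Final: 0.02419


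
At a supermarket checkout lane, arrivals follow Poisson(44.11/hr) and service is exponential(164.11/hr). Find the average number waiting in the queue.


ρ = 44.11/164.11 = 0.2688
Lq = ρ²/(1−ρ) = 0.07224/0.7312 = 0.09880

Final: 0.09880


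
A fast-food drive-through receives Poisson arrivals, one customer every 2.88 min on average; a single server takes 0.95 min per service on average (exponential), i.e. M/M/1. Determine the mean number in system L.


λ = 60/2.88 = 20.8333 /hr
μ = 60/0.95 = 63.1579 /hr
ρ = λ/μ = 20.8333/63.1579 = 0.3299
L = ρ/(1−ρ) = 0.3299/0.6701 = 0.4922

Final: 0.4922


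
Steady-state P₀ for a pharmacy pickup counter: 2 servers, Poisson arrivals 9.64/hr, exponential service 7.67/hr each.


a = λ/μ = 9.64/7.67 = 1.2568; ρ = a/c = 0.6284
Σ_{k=0}^{1} a^k/k! (terms k=0..1) = 1.00000 + 1.25684 = 2.25684
Tail: a^2/(2!(1−ρ)) = 1.57966/(2·0.3716) = 2.12561
P₀ = 1/(2.25684 + 2.12561) = 1/4.38246 = 0.228183

Final: 0.228183


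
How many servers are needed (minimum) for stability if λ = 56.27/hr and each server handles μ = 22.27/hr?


Stability requires cμ > λ ⇔ c > λ/μ.
λ/μ = 56.27/22.27 = 2.5267
Minimum integer c = ⌊2.5267⌋ + 1 = 3
Check: 3·22.27 = 66.81 > 56.27, while 2·22.27 = 44.54 ≤ 56.27

Final: 3 servers


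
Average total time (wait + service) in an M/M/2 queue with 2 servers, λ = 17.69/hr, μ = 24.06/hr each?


a = 0.7352; ρ = 0.3676; P₀ = 0.462392
Lq = P₀·a^c·ρ/(c!(1−ρ)²) = 0.11489
Wq = Lq/λ = 0.11489/17.69 = 0.006495 hr
W = Wq + 1/μ = 0.006495 + 0.04156 = 0.04806 hr

Final: 0.04806 hr


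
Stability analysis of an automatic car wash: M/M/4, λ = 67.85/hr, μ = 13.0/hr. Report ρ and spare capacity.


Total capacity cμ = 4·13.0 = 52.00/hr
ρ = λ/(cμ) = 67.85/52.00 = 1.3048
Stable ⇔ ρ < 1: NO
Spare capacity = cμ − λ = 52.00 − 67.85 = -15.85/hr

Final: ρ = 1.3048; unstable; margin = -15.85/hr


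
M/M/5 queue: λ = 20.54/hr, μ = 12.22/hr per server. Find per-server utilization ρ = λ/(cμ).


ρ = λ/(cμ) = 20.54/(5·12.22) = 20.54/61.10 = 0.3362

Final: 0.3362


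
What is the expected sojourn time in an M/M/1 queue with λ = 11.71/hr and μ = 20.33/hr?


W = 1/(μ−λ) = 1/(20.33 − 11.71) = 1/8.62 = 0.1160 hr

Final: 0.1160 hr


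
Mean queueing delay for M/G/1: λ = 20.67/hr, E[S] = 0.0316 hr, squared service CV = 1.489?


ρ = λ·E[S] = 20.67·0.0316 = 0.6532
E[S²] = E[S]²(1+C_s²) = 0.0316²·(1+1.489) = 0.002485
Wq = λ·E[S²]/(2(1−ρ)) = 20.67·0.002485/(2·0.3468) = 0.07406 hr

Final: 0.07406 hr


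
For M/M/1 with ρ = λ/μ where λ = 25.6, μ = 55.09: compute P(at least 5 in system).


ρ = 25.6/55.09 = 0.4647
P(N ≥ n) = ρ^n = 0.4647^5 = 0.021669

Final: 0.021669


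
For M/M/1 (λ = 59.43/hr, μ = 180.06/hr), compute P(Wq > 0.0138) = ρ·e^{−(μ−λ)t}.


ρ = 59.43/180.06 = 0.3301
P(Wq > t) = ρ·e^{−(μ−λ)t} = 0.3301·e^{−1.6647}
= 0.3301·0.189249 = 0.062463

Final: 0.062463


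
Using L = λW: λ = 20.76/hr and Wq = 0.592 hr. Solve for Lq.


Lq = λWq = 20.76·0.592 = 12.2899

Final: 12.2899


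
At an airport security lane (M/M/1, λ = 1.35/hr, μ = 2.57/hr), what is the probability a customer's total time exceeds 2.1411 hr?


W ~ Exponential(μ−λ) for M/M/1.
μ − λ = 2.57 − 1.35 = 1.2200
P(W > t) = e^{−(μ−λ)t} = e^{−2.6121} = 0.073377

Final: 0.073377


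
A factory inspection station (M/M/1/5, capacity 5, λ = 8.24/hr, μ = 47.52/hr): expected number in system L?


ρ = 8.24/47.52 = 0.1734
L = ρ[1 − (K+1)ρ^K + Kρ^(K+1)] / [(1−ρ)(1−ρ^(K+1))]
Numerator: 0.1734·(1 − 6·0.0001568 + 5·0.00002718) = 0.173261
Denominator: (0.8266)·(0.999973) = 0.826577
L = 0.173261/0.826577 = 0.2096

Final: 0.2096


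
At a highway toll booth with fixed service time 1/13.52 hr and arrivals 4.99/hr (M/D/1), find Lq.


ρ = 4.99/13.52 = 0.3691
M/D/1: Lq = ρ²/(2(1−ρ)) = 0.1362/(2·0.6309) = 0.10796

Final: 0.10796


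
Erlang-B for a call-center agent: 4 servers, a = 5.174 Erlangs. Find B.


B(c,a) = (a^c/c!) / Σ_{k=0}^{c} a^k/k!
a^4/4! = 29.860320
Σ terms (k=0..4): 1.00000 + 5.17400 + 13.38514 + 23.08490 + 29.86032 = 72.504359
B = 29.860320/72.504359 = 0.411842

Final: 0.411842


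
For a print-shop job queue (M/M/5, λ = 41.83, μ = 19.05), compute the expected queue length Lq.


a = λ/μ = 2.1958; ρ = a/5 = 0.4392
P₀ = 0.109912
Lq = P₀·a^c·ρ / (c!·(1−ρ)²) = 0.109912·51.04632·0.4392/(120·0.31454)
= 0.06528

Final: 0.06528


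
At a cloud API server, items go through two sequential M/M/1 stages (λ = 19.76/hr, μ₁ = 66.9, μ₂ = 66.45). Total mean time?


Each node sees arrival rate λ = 19.76/hr (tandem ⇒ throughput preserved).
W₁ = 1/(μ₁−λ) = 1/(66.9−19.76) = 0.02121 hr
W₂ = 1/(μ₂−λ) = 1/(66.45−19.76) = 0.02142 hr
W_total = W₁ + W₂ = 0.02121 + 0.02142 = 0.04263 hr

Final: 0.04263 hr


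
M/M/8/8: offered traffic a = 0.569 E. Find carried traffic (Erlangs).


B(8,0.569) = 0.0000001543 (Erlang-B)
Carried load = a(1 − B) = 0.569·(1 − 0.0000001543) = 0.569·1.000000 = 0.5690 E

Final: 0.5690 Erlangs


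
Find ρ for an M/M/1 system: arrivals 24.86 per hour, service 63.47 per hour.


ρ = λ/μ = 24.86/63.47 = 0.3917

Final: 0.3917


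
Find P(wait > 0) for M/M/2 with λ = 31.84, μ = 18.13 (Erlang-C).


a = λ/μ = 1.7562; ρ = a/2 = 0.8781
P₀ = 0.064905 (from M/M/c formula)
C(c,a) = [a^c/(c!(1−ρ))]·P₀ = [3.08426/(2·0.1219)]·0.064905
= 12.65103·0.064905 = 0.821110

Final: 0.821110


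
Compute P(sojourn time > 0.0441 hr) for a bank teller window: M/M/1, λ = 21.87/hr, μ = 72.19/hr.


W ~ Exponential(μ−λ) for M/M/1.
μ − λ = 72.19 − 21.87 = 50.3200
P(W > t) = e^{−(μ−λ)t} = e^{−2.2191} = 0.108706

Final: 0.108706


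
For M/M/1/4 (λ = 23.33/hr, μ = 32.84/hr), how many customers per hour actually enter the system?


ρ = 0.7104; P_K = (1−ρ)ρ^4/(1−ρ^5) = 0.090056
λ_eff = λ(1 − P_K) = 23.33·(1 − 0.090056) = 23.33·0.909944 = 21.2290 /hr

Final: 21.2290 /hr


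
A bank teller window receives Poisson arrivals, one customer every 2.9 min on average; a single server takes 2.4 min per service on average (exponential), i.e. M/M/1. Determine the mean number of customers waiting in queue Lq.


λ = 60/2.9 = 20.6897 /hr
μ = 60/2.4 = 25.0000 /hr
ρ = λ/μ = 20.6897/25.0000 = 0.8276
Lq = ρ²/(1−ρ) = 0.6849/0.1724 = 3.9724

Final: 3.9724


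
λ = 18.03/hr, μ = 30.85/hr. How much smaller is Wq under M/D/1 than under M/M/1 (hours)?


ρ = 18.03/30.85 = 0.5844
Wq(M/M/1) = ρ/(μ−λ) = 0.5844/12.82 = 0.04559 hr
Wq(M/D/1) = ρ/(2(μ−λ)) = 0.02279 hr
Savings = 0.04559 − 0.02279 = 0.02279 hr

Final: 0.02279 hr


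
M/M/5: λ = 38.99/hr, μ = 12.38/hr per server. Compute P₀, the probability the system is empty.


a = λ/μ = 38.99/12.38 = 3.1494; ρ = a/c = 0.6299
Σ_{k=0}^{4} a^k/k! (terms k=0..4) = 1.00000 + 3.14943 + 4.95947 + 5.20651 + 4.09939 = 18.41480
Tail: a^5/(5!(1−ρ)) = 309.85817/(120·0.3701) = 6.97666
P₀ = 1/(18.41480 + 6.97666) = 1/25.39146 = 0.039383

Final: 0.039383


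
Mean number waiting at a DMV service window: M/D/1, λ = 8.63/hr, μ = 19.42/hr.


ρ = 8.63/19.42 = 0.4444
M/D/1: Lq = ρ²/(2(1−ρ)) = 0.1975/(2·0.5556) = 0.17771

Final: 0.17771


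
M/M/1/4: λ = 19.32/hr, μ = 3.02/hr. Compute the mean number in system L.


ρ = 19.32/3.02 = 6.3974
L = ρ[1 − (K+1)ρ^K + Kρ^(K+1)] / [(1−ρ)(1−ρ^(K+1))]
Numerator: 6.3974·(1 − 5·1674.945639 + 4·10715.215150) = 220626.290727
Denominator: (-5.3974)·(-10714.215150) = 57828.379780
L = 220626.290727/57828.379780 = 3.8152

Final: 3.8152


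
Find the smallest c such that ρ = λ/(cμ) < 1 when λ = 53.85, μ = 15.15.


Stability requires cμ > λ ⇔ c > λ/μ.
λ/μ = 53.85/15.15 = 3.5545
Minimum integer c = ⌊3.5545⌋ + 1 = 4
Check: 4·15.15 = 60.60 > 53.85, while 3·15.15 = 45.45 ≤ 53.85

Final: 4 servers


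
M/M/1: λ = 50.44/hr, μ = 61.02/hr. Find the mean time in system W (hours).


W = 1/(μ−λ) = 1/(61.02 − 50.44) = 1/10.58 = 0.09452 hr

Final: 0.09452 hr


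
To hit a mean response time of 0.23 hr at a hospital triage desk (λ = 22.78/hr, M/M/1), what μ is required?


W = 1/(μ−λ) ⇒ μ − λ = 1/W = 1/0.23 = 4.3478
μ = λ + 1/W = 22.78 + 4.3478 = 27.1278 per hr

Final: 27.1278 /hr


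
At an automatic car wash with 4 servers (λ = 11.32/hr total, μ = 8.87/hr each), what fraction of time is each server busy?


ρ = λ/(cμ) = 11.32/(4·8.87) = 11.32/35.48 = 0.3191

Final: 0.3191


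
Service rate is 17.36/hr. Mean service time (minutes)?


Mean service time = 1/μ = 1/17.36 hour = 0.05760 hour
In minutes: 0.05760 × 60 = 3.4562 min

Final: 3.4562 min


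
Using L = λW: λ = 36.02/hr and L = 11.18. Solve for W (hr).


W = L/λ = 11.18/36.02 = 0.3104 hr

Final: 0.3104 hr


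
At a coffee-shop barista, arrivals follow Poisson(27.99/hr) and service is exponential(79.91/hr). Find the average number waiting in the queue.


ρ = 27.99/79.91 = 0.3503
Lq = ρ²/(1−ρ) = 0.1227/0.6497 = 0.1888

Final: 0.1888


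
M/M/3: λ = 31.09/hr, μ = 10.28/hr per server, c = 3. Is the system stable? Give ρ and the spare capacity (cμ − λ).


Total capacity cμ = 3·10.28 = 30.84/hr
ρ = λ/(cμ) = 31.09/30.84 = 1.0081
Stable ⇔ ρ < 1: NO
Spare capacity = cμ − λ = 30.84 − 31.09 = -0.25/hr

Final: ρ = 1.0081; unstable; margin = -0.25/hr


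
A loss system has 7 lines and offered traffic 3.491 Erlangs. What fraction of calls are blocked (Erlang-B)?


B(c,a) = (a^c/c!) / Σ_{k=0}^{c} a^k/k!
a^7/7! = 1.253772
Σ terms (k=0..7): 1.00000 + 3.49100 + 6.09354 + 7.09085 + 6.18854 + 4.32084 + 2.51401 + 1.25377 = 31.952547
B = 1.253772/31.952547 = 0.039239

Final: 0.039239


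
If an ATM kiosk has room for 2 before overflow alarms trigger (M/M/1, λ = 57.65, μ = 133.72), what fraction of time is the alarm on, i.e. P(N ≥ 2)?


ρ = 57.65/133.72 = 0.4311
P(N ≥ n) = ρ^n = 0.4311^2 = 0.185869

Final: 0.185869


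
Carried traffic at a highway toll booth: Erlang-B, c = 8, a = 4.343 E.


B(8,4.343) = 0.042210 (Erlang-B)
Carried load = a(1 − B) = 4.343·(1 − 0.042210) = 4.343·0.957790 = 4.1597 E

Final: 4.1597 Erlangs


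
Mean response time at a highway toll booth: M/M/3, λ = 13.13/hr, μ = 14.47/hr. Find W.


a = 0.9074; ρ = 0.3025; P₀ = 0.400386
Lq = P₀·a^c·ρ/(c!(1−ρ)²) = 0.03099
Wq = Lq/λ = 0.03099/13.13 = 0.002360 hr
W = Wq + 1/μ = 0.002360 + 0.06911 = 0.07147 hr

Final: 0.07147 hr


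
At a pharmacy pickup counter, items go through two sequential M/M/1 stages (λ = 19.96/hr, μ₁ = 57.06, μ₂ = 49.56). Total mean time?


Each node sees arrival rate λ = 19.96/hr (tandem ⇒ throughput preserved).
W₁ = 1/(μ₁−λ) = 1/(57.06−19.96) = 0.02695 hr
W₂ = 1/(μ₂−λ) = 1/(49.56−19.96) = 0.03378 hr
W_total = W₁ + W₂ = 0.02695 + 0.03378 = 0.06074 hr

Final: 0.06074 hr


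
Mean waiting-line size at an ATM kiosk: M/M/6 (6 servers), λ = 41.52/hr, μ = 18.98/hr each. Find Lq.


a = λ/μ = 2.1876; ρ = a/6 = 0.3646
P₀ = 0.111904
Lq = P₀·a^c·ρ / (c!·(1−ρ)²) = 0.111904·109.58896·0.3646/(720·0.40374)
= 0.01538

Final: 0.01538


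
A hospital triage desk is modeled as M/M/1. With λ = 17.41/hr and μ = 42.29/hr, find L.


ρ = λ/μ = 17.41/42.29 = 0.4117
L = ρ/(1−ρ) = 0.4117/(1 − 0.4117) = 0.4117/0.5883 = 0.6998

Final: 0.6998


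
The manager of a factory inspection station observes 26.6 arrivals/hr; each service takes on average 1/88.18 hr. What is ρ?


ρ = λ/μ = 26.6/88.18 = 0.3017

Final: 0.3017


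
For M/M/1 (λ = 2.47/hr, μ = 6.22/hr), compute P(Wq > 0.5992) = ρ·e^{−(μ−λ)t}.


ρ = 2.47/6.22 = 0.3971
P(Wq > t) = ρ·e^{−(μ−λ)t} = 0.3971·e^{−2.2470}
= 0.3971·0.105716 = 0.041980

Final: 0.041980


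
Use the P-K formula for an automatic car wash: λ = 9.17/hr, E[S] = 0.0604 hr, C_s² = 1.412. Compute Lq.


ρ = λ·E[S] = 9.17·0.0604 = 0.5539
Lq = ρ²(1+C_s²)/(2(1−ρ)) = 0.3068·(1+1.412)/(2·0.4461)
= 0.3068·2.4120/0.8923 = 0.82927

Final: 0.82927


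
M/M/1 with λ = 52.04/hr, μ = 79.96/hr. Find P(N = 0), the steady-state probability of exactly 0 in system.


ρ = 52.04/79.96 = 0.6508
P_n = (1−ρ)·ρ^n = (1 − 0.6508)·0.6508^0 = 0.3492·1.000000 = 0.349175

Final: 0.349175


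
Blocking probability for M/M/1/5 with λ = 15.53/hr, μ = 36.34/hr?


ρ = λ/μ = 15.53/36.34 = 0.4274
P_K = (1−ρ)ρ^K/(1−ρ^(K+1)) = (0.5726·0.014254)/(1 − 0.006091)
= 0.008162/0.993909 = 0.008212

Final: 0.008212


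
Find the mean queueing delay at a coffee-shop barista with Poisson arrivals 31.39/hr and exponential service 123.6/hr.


ρ = 31.39/123.6 = 0.2540
Wq = ρ/(μ−λ) = 0.2540/(123.6 − 31.39) = 0.2540/92.21 = 0.002754 hr

Final: 0.002754 hr


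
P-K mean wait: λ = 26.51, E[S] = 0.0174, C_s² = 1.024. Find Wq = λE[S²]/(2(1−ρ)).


ρ = λ·E[S] = 26.51·0.0174 = 0.4613
E[S²] = E[S]²(1+C_s²) = 0.0174²·(1+1.024) = 0.0006128
Wq = λ·E[S²]/(2(1−ρ)) = 26.51·0.0006128/(2·0.5387) = 0.01508 hr

Final: 0.01508 hr


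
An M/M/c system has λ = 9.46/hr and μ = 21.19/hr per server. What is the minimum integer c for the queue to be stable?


Stability requires cμ > λ ⇔ c > λ/μ.
λ/μ = 9.46/21.19 = 0.4464
Minimum integer c = ⌊0.4464⌋ + 1 = 1
Check: 1·21.19 = 21.19 > 9.46, while 0·21.19 = 0.00 ≤ 9.46

Final: 1 servers


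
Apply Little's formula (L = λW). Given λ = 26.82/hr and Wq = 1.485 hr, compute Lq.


Lq = λWq = 26.82·1.485 = 39.8277

Final: 39.8277


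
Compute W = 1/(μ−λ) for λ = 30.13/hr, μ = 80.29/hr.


W = 1/(μ−λ) = 1/(80.29 − 30.13) = 1/50.16 = 0.01994 hr

Final: 0.01994 hr


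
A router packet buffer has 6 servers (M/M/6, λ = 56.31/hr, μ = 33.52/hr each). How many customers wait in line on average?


a = λ/μ = 1.6799; ρ = a/6 = 0.2800
P₀ = 0.186299
Lq = P₀·a^c·ρ / (c!·(1−ρ)²) = 0.186299·22.47445·0.2800/(720·0.51843)
= 0.003141

Final: 0.003141


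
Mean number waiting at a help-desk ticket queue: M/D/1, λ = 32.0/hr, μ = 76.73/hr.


ρ = 32.0/76.73 = 0.4170
M/D/1: Lq = ρ²/(2(1−ρ)) = 0.1739/(2·0.5830) = 0.14918

Final: 0.14918
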